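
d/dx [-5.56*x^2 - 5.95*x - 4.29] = -11.12*x - 5.95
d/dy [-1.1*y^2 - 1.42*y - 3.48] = -2.2*y - 1.42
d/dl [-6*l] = -6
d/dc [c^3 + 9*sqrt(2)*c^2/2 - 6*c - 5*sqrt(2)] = 3*c^2 + 9*sqrt(2)*c - 6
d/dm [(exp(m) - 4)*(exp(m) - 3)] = (2*exp(m) - 7)*exp(m)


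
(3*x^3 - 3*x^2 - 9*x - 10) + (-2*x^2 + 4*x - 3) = 3*x^3 - 5*x^2 - 5*x - 13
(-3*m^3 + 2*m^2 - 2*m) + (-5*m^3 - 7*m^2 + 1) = -8*m^3 - 5*m^2 - 2*m + 1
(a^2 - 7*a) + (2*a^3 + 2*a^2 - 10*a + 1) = 2*a^3 + 3*a^2 - 17*a + 1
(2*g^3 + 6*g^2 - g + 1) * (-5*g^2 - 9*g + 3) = -10*g^5 - 48*g^4 - 43*g^3 + 22*g^2 - 12*g + 3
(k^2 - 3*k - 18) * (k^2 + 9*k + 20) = k^4 + 6*k^3 - 25*k^2 - 222*k - 360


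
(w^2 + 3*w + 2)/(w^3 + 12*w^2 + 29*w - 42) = (w^2 + 3*w + 2)/(w^3 + 12*w^2 + 29*w - 42)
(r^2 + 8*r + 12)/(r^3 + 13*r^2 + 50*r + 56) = (r + 6)/(r^2 + 11*r + 28)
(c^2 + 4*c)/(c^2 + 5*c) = (c + 4)/(c + 5)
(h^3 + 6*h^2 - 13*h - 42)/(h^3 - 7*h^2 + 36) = (h + 7)/(h - 6)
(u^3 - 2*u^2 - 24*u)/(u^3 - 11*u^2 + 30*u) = (u + 4)/(u - 5)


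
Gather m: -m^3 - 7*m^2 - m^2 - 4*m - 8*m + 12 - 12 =-m^3 - 8*m^2 - 12*m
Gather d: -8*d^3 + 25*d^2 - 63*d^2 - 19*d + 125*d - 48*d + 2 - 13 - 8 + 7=-8*d^3 - 38*d^2 + 58*d - 12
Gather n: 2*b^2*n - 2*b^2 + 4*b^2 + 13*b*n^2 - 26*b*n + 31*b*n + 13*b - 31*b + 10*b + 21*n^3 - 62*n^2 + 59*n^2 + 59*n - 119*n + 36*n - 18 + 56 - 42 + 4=2*b^2 - 8*b + 21*n^3 + n^2*(13*b - 3) + n*(2*b^2 + 5*b - 24)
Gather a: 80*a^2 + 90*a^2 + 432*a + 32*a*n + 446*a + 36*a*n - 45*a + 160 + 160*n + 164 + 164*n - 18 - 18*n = 170*a^2 + a*(68*n + 833) + 306*n + 306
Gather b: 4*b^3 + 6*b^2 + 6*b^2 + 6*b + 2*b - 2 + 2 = 4*b^3 + 12*b^2 + 8*b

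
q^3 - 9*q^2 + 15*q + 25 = (q - 5)^2*(q + 1)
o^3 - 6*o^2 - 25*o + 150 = (o - 6)*(o - 5)*(o + 5)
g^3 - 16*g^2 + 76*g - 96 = (g - 8)*(g - 6)*(g - 2)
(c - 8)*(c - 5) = c^2 - 13*c + 40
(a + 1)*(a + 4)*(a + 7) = a^3 + 12*a^2 + 39*a + 28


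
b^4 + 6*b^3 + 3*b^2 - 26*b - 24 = (b - 2)*(b + 1)*(b + 3)*(b + 4)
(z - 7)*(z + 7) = z^2 - 49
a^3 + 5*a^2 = a^2*(a + 5)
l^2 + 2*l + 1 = (l + 1)^2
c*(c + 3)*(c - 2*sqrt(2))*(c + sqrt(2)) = c^4 - sqrt(2)*c^3 + 3*c^3 - 3*sqrt(2)*c^2 - 4*c^2 - 12*c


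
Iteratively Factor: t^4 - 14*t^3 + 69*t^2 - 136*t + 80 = (t - 5)*(t^3 - 9*t^2 + 24*t - 16) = (t - 5)*(t - 4)*(t^2 - 5*t + 4) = (t - 5)*(t - 4)^2*(t - 1)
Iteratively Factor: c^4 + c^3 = (c)*(c^3 + c^2) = c^2*(c^2 + c) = c^2*(c + 1)*(c)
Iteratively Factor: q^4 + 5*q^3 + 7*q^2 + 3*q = (q)*(q^3 + 5*q^2 + 7*q + 3) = q*(q + 1)*(q^2 + 4*q + 3) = q*(q + 1)*(q + 3)*(q + 1)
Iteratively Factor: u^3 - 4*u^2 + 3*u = (u - 1)*(u^2 - 3*u) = u*(u - 1)*(u - 3)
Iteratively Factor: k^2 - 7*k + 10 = (k - 2)*(k - 5)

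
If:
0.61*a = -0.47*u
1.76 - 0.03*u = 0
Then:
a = -45.20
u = 58.67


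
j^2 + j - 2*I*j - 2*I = (j + 1)*(j - 2*I)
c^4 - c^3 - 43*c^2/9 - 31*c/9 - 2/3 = (c - 3)*(c + 1/3)*(c + 2/3)*(c + 1)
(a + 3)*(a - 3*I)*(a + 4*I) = a^3 + 3*a^2 + I*a^2 + 12*a + 3*I*a + 36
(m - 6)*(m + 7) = m^2 + m - 42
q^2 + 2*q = q*(q + 2)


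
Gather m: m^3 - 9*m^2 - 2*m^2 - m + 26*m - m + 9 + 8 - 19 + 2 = m^3 - 11*m^2 + 24*m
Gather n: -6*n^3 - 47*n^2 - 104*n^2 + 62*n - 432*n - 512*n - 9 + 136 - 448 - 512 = -6*n^3 - 151*n^2 - 882*n - 833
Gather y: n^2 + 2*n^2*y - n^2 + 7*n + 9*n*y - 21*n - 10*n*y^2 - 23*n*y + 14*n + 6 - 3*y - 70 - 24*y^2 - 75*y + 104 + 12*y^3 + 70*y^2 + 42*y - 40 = 12*y^3 + y^2*(46 - 10*n) + y*(2*n^2 - 14*n - 36)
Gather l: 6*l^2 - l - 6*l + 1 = 6*l^2 - 7*l + 1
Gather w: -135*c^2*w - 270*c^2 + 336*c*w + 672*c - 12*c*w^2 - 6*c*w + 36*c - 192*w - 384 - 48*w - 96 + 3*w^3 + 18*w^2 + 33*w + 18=-270*c^2 + 708*c + 3*w^3 + w^2*(18 - 12*c) + w*(-135*c^2 + 330*c - 207) - 462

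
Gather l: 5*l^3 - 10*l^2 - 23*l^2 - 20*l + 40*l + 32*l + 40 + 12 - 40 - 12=5*l^3 - 33*l^2 + 52*l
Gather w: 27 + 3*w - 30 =3*w - 3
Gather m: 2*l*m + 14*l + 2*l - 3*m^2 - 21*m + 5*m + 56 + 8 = 16*l - 3*m^2 + m*(2*l - 16) + 64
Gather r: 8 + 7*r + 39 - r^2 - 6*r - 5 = -r^2 + r + 42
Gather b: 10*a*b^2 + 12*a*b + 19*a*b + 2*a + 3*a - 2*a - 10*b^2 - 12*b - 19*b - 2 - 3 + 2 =3*a + b^2*(10*a - 10) + b*(31*a - 31) - 3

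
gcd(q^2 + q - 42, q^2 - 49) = q + 7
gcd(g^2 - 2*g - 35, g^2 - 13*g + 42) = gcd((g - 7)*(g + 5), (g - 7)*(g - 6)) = g - 7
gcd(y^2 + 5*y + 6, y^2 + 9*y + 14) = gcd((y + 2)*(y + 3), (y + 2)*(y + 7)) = y + 2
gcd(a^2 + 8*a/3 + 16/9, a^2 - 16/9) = a + 4/3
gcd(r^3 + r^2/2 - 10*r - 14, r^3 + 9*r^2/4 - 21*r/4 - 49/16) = 1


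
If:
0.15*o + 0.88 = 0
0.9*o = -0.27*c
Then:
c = 19.56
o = -5.87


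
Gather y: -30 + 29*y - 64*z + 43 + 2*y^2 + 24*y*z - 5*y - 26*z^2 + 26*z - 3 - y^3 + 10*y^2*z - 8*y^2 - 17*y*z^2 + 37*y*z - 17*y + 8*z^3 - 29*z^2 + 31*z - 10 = -y^3 + y^2*(10*z - 6) + y*(-17*z^2 + 61*z + 7) + 8*z^3 - 55*z^2 - 7*z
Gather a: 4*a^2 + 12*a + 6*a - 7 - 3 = 4*a^2 + 18*a - 10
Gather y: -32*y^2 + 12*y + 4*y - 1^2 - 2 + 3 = -32*y^2 + 16*y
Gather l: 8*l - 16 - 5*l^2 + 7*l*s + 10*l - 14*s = -5*l^2 + l*(7*s + 18) - 14*s - 16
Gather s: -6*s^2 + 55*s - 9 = -6*s^2 + 55*s - 9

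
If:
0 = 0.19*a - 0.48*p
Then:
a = 2.52631578947368*p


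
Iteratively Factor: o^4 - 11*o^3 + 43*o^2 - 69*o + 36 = (o - 4)*(o^3 - 7*o^2 + 15*o - 9) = (o - 4)*(o - 1)*(o^2 - 6*o + 9) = (o - 4)*(o - 3)*(o - 1)*(o - 3)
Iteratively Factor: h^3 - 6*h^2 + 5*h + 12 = (h - 3)*(h^2 - 3*h - 4) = (h - 3)*(h + 1)*(h - 4)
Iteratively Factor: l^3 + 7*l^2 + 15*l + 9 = (l + 1)*(l^2 + 6*l + 9) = (l + 1)*(l + 3)*(l + 3)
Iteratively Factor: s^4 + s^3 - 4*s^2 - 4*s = (s + 1)*(s^3 - 4*s) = (s - 2)*(s + 1)*(s^2 + 2*s) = s*(s - 2)*(s + 1)*(s + 2)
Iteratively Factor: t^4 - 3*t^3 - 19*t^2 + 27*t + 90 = (t - 5)*(t^3 + 2*t^2 - 9*t - 18) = (t - 5)*(t + 2)*(t^2 - 9) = (t - 5)*(t + 2)*(t + 3)*(t - 3)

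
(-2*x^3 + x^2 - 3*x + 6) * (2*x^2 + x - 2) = -4*x^5 - x^3 + 7*x^2 + 12*x - 12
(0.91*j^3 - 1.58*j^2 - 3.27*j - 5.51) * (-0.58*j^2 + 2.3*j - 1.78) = -0.5278*j^5 + 3.0094*j^4 - 3.3572*j^3 - 1.5128*j^2 - 6.8524*j + 9.8078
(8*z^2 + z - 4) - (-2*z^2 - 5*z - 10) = 10*z^2 + 6*z + 6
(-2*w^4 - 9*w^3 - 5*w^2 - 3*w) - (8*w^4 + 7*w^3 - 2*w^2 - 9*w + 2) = -10*w^4 - 16*w^3 - 3*w^2 + 6*w - 2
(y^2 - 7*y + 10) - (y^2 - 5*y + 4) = 6 - 2*y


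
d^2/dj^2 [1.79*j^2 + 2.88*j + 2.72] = 3.58000000000000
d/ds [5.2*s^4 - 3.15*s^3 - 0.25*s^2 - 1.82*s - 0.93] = 20.8*s^3 - 9.45*s^2 - 0.5*s - 1.82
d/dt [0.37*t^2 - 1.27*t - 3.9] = 0.74*t - 1.27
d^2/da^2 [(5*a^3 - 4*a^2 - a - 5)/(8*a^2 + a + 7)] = 2*(-307*a^3 - 183*a^2 + 783*a + 86)/(512*a^6 + 192*a^5 + 1368*a^4 + 337*a^3 + 1197*a^2 + 147*a + 343)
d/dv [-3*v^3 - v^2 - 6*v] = -9*v^2 - 2*v - 6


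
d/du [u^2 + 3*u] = 2*u + 3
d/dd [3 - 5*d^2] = -10*d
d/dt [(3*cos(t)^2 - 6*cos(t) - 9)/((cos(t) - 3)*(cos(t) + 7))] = -18*sin(t)/(cos(t) + 7)^2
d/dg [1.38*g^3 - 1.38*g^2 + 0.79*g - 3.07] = 4.14*g^2 - 2.76*g + 0.79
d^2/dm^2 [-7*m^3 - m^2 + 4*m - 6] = -42*m - 2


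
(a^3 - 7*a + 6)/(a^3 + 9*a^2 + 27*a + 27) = (a^2 - 3*a + 2)/(a^2 + 6*a + 9)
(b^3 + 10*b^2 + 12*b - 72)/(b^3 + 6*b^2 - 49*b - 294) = (b^2 + 4*b - 12)/(b^2 - 49)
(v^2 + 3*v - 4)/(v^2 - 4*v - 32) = (v - 1)/(v - 8)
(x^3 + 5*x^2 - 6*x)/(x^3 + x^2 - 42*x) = (x^2 + 5*x - 6)/(x^2 + x - 42)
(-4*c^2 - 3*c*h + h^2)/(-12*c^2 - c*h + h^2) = (c + h)/(3*c + h)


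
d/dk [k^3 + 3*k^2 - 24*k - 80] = 3*k^2 + 6*k - 24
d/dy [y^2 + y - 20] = 2*y + 1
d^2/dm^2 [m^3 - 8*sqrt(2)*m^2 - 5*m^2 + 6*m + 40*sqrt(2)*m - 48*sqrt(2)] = 6*m - 16*sqrt(2) - 10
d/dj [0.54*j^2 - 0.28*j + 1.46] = 1.08*j - 0.28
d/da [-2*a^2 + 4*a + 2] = 4 - 4*a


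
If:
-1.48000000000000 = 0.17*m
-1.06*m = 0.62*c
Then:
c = 14.88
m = -8.71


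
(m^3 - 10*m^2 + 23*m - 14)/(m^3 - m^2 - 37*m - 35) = (m^2 - 3*m + 2)/(m^2 + 6*m + 5)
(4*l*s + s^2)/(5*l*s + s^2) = (4*l + s)/(5*l + s)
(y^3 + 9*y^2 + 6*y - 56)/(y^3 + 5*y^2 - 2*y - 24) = (y + 7)/(y + 3)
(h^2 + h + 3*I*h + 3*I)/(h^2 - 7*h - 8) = (h + 3*I)/(h - 8)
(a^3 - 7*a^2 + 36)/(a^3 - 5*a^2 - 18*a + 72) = (a + 2)/(a + 4)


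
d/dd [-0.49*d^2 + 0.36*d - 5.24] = 0.36 - 0.98*d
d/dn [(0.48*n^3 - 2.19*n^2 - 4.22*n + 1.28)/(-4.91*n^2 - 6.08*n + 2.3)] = (-2.3568*n^4 - 5.8368*n^3 - 4.093*n^2 + 2.4956*n - 1.9236)/(24.1081*n^4 + 59.7056*n^3 + 14.3804*n^2 - 27.968*n + 5.29)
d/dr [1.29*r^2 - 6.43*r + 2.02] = 2.58*r - 6.43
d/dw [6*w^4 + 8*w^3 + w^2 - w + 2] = 24*w^3 + 24*w^2 + 2*w - 1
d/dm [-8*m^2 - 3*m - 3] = -16*m - 3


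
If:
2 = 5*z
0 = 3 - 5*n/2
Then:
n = 6/5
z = 2/5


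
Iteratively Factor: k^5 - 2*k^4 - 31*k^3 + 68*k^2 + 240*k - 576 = (k - 3)*(k^4 + k^3 - 28*k^2 - 16*k + 192) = (k - 3)*(k + 4)*(k^3 - 3*k^2 - 16*k + 48) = (k - 3)^2*(k + 4)*(k^2 - 16) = (k - 4)*(k - 3)^2*(k + 4)*(k + 4)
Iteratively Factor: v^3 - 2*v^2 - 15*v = (v)*(v^2 - 2*v - 15) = v*(v + 3)*(v - 5)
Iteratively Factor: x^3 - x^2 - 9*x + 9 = (x - 1)*(x^2 - 9) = (x - 3)*(x - 1)*(x + 3)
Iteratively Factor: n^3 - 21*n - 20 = (n - 5)*(n^2 + 5*n + 4) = (n - 5)*(n + 4)*(n + 1)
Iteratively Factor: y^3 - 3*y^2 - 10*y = (y - 5)*(y^2 + 2*y) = y*(y - 5)*(y + 2)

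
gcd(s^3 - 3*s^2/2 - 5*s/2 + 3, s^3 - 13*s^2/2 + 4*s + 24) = s + 3/2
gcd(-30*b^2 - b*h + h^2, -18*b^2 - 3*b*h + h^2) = 6*b - h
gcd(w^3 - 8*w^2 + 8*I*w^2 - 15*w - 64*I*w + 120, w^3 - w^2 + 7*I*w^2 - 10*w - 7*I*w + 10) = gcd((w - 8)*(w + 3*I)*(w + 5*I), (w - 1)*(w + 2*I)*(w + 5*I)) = w + 5*I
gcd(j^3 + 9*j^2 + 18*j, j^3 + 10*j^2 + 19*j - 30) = j + 6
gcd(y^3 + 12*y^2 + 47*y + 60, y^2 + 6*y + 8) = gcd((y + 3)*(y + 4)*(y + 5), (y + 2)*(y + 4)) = y + 4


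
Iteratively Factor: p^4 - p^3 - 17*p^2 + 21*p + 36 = (p - 3)*(p^3 + 2*p^2 - 11*p - 12) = (p - 3)*(p + 1)*(p^2 + p - 12) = (p - 3)^2*(p + 1)*(p + 4)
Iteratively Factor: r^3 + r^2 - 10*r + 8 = (r + 4)*(r^2 - 3*r + 2) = (r - 1)*(r + 4)*(r - 2)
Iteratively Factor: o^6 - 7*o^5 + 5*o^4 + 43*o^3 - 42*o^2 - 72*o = (o - 3)*(o^5 - 4*o^4 - 7*o^3 + 22*o^2 + 24*o) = (o - 4)*(o - 3)*(o^4 - 7*o^2 - 6*o) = (o - 4)*(o - 3)*(o + 2)*(o^3 - 2*o^2 - 3*o) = (o - 4)*(o - 3)^2*(o + 2)*(o^2 + o) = (o - 4)*(o - 3)^2*(o + 1)*(o + 2)*(o)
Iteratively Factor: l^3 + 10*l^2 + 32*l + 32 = (l + 4)*(l^2 + 6*l + 8) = (l + 2)*(l + 4)*(l + 4)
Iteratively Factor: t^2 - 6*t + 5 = (t - 5)*(t - 1)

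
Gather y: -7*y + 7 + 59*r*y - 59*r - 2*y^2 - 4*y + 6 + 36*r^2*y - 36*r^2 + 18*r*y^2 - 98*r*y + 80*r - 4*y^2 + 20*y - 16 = -36*r^2 + 21*r + y^2*(18*r - 6) + y*(36*r^2 - 39*r + 9) - 3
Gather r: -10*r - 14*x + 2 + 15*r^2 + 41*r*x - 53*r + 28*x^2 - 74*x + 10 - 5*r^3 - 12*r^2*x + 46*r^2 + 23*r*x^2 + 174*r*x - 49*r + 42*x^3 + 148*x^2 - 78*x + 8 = -5*r^3 + r^2*(61 - 12*x) + r*(23*x^2 + 215*x - 112) + 42*x^3 + 176*x^2 - 166*x + 20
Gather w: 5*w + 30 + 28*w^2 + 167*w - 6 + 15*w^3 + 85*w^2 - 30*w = 15*w^3 + 113*w^2 + 142*w + 24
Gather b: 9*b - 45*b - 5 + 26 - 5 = 16 - 36*b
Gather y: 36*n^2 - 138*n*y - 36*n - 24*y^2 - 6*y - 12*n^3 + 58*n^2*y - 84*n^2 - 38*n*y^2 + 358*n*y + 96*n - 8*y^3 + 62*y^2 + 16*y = -12*n^3 - 48*n^2 + 60*n - 8*y^3 + y^2*(38 - 38*n) + y*(58*n^2 + 220*n + 10)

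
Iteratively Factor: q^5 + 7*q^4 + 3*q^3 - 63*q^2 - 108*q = (q)*(q^4 + 7*q^3 + 3*q^2 - 63*q - 108) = q*(q + 3)*(q^3 + 4*q^2 - 9*q - 36) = q*(q + 3)^2*(q^2 + q - 12) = q*(q + 3)^2*(q + 4)*(q - 3)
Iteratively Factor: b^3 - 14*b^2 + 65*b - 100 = (b - 4)*(b^2 - 10*b + 25) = (b - 5)*(b - 4)*(b - 5)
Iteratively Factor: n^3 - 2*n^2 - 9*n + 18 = (n + 3)*(n^2 - 5*n + 6) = (n - 3)*(n + 3)*(n - 2)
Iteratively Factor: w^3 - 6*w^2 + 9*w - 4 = (w - 4)*(w^2 - 2*w + 1) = (w - 4)*(w - 1)*(w - 1)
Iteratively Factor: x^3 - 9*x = (x)*(x^2 - 9) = x*(x + 3)*(x - 3)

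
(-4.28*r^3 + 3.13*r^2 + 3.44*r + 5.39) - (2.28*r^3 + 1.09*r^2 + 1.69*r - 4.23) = -6.56*r^3 + 2.04*r^2 + 1.75*r + 9.62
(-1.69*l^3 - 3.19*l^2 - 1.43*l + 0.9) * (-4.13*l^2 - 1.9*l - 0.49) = 6.9797*l^5 + 16.3857*l^4 + 12.795*l^3 + 0.563099999999999*l^2 - 1.0093*l - 0.441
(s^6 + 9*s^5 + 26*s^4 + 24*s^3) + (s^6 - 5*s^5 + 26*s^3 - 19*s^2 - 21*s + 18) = 2*s^6 + 4*s^5 + 26*s^4 + 50*s^3 - 19*s^2 - 21*s + 18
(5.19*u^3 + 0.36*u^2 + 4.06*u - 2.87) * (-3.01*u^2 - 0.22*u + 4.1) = -15.6219*u^5 - 2.2254*u^4 + 8.9792*u^3 + 9.2215*u^2 + 17.2774*u - 11.767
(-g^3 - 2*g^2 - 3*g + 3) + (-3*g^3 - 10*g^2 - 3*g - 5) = -4*g^3 - 12*g^2 - 6*g - 2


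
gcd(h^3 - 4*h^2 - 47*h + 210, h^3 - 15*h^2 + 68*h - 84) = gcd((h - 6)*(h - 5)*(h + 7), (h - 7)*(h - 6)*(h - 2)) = h - 6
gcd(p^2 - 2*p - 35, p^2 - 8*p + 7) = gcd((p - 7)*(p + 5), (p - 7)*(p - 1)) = p - 7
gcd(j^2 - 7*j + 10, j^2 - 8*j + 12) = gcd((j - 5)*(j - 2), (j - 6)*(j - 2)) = j - 2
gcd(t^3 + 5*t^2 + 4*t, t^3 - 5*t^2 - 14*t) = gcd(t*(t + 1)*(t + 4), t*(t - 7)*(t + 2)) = t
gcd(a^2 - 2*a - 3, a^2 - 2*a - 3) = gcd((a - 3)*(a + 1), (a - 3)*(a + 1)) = a^2 - 2*a - 3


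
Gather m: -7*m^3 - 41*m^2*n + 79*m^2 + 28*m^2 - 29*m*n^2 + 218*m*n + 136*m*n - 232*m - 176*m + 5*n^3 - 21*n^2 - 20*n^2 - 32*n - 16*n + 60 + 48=-7*m^3 + m^2*(107 - 41*n) + m*(-29*n^2 + 354*n - 408) + 5*n^3 - 41*n^2 - 48*n + 108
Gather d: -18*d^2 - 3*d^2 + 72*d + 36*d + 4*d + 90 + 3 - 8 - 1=-21*d^2 + 112*d + 84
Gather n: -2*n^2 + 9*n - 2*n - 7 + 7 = -2*n^2 + 7*n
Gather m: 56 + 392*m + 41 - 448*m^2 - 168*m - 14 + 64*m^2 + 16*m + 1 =-384*m^2 + 240*m + 84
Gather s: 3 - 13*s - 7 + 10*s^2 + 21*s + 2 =10*s^2 + 8*s - 2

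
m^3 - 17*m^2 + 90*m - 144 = (m - 8)*(m - 6)*(m - 3)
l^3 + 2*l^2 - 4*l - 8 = (l - 2)*(l + 2)^2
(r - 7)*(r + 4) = r^2 - 3*r - 28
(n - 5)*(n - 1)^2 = n^3 - 7*n^2 + 11*n - 5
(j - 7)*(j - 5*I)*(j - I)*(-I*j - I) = -I*j^4 - 6*j^3 + 6*I*j^3 + 36*j^2 + 12*I*j^2 + 42*j - 30*I*j - 35*I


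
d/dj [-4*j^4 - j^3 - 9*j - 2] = -16*j^3 - 3*j^2 - 9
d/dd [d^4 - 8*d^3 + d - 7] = 4*d^3 - 24*d^2 + 1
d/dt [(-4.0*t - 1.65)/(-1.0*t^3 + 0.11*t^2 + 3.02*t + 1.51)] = (-8.0*t^3 - 4.51*t^2 + 0.363*t - 1.057)/(1.0*t^6 - 0.22*t^5 - 6.0279*t^4 - 2.3556*t^3 + 9.4526*t^2 + 9.1204*t + 2.2801)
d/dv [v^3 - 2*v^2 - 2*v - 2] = 3*v^2 - 4*v - 2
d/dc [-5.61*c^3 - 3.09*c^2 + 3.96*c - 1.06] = -16.83*c^2 - 6.18*c + 3.96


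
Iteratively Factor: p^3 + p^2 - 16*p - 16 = (p + 1)*(p^2 - 16) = (p - 4)*(p + 1)*(p + 4)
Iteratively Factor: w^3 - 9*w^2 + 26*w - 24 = (w - 4)*(w^2 - 5*w + 6) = (w - 4)*(w - 2)*(w - 3)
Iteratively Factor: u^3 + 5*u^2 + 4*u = (u + 4)*(u^2 + u) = u*(u + 4)*(u + 1)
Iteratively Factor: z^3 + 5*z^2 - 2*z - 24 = (z + 4)*(z^2 + z - 6) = (z - 2)*(z + 4)*(z + 3)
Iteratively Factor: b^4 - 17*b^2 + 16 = (b + 1)*(b^3 - b^2 - 16*b + 16) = (b + 1)*(b + 4)*(b^2 - 5*b + 4) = (b - 1)*(b + 1)*(b + 4)*(b - 4)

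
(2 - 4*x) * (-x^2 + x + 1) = 4*x^3 - 6*x^2 - 2*x + 2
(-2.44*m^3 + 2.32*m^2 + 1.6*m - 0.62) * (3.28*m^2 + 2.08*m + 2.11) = -8.0032*m^5 + 2.5344*m^4 + 4.9252*m^3 + 6.1896*m^2 + 2.0864*m - 1.3082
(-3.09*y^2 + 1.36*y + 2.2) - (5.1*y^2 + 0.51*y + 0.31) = -8.19*y^2 + 0.85*y + 1.89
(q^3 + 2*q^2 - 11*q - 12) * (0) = 0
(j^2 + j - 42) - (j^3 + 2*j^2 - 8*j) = -j^3 - j^2 + 9*j - 42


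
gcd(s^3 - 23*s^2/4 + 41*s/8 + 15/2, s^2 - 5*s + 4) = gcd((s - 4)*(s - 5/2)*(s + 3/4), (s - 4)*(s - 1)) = s - 4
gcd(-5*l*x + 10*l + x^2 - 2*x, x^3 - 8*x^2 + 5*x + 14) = x - 2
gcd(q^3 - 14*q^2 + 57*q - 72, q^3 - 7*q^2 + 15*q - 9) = q^2 - 6*q + 9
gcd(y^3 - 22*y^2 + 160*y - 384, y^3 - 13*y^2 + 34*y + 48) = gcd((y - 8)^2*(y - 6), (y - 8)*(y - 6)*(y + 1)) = y^2 - 14*y + 48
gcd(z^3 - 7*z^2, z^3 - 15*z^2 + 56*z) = z^2 - 7*z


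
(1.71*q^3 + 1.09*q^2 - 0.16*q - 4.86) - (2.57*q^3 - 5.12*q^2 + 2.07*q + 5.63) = -0.86*q^3 + 6.21*q^2 - 2.23*q - 10.49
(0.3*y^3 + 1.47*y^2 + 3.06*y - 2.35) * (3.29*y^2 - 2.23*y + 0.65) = 0.987*y^5 + 4.1673*y^4 + 6.9843*y^3 - 13.5998*y^2 + 7.2295*y - 1.5275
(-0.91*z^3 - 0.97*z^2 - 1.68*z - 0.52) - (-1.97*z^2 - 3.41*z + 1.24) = -0.91*z^3 + 1.0*z^2 + 1.73*z - 1.76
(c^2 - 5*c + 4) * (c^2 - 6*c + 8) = c^4 - 11*c^3 + 42*c^2 - 64*c + 32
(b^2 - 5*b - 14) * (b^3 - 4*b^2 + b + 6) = b^5 - 9*b^4 + 7*b^3 + 57*b^2 - 44*b - 84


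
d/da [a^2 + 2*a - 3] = 2*a + 2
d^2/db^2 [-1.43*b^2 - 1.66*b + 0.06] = -2.86000000000000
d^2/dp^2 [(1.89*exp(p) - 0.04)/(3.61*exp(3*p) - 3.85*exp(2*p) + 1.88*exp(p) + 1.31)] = (98.522676*exp(6*p) - 83.496051*exp(5*p) - 17.178343*exp(4*p) - 105.428711*exp(3*p) + 59.764326*exp(2*p) - 5.603028*exp(p) + 3.341941)*exp(p)/(47.045881*exp(9*p) - 150.520755*exp(8*p) + 234.028719*exp(7*p) - 162.625552*exp(6*p) + 12.634242*exp(5*p) + 70.774353*exp(4*p) - 31.660645*exp(3*p) - 5.93076300000001*exp(2*p) + 9.678804*exp(p) + 2.248091)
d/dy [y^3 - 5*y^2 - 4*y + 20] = 3*y^2 - 10*y - 4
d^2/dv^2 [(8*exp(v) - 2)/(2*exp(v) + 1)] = (12 - 24*exp(v))*exp(v)/(8*exp(3*v) + 12*exp(2*v) + 6*exp(v) + 1)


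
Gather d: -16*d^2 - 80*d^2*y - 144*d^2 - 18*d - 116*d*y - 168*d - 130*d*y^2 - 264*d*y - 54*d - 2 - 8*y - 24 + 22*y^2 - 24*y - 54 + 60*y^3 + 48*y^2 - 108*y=d^2*(-80*y - 160) + d*(-130*y^2 - 380*y - 240) + 60*y^3 + 70*y^2 - 140*y - 80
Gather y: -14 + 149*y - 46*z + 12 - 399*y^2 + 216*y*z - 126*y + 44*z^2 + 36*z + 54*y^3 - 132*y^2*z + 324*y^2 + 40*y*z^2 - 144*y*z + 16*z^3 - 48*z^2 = 54*y^3 + y^2*(-132*z - 75) + y*(40*z^2 + 72*z + 23) + 16*z^3 - 4*z^2 - 10*z - 2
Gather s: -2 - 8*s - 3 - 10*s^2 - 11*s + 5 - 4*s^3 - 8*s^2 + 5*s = -4*s^3 - 18*s^2 - 14*s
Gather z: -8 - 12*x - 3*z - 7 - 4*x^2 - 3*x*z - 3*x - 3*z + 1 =-4*x^2 - 15*x + z*(-3*x - 6) - 14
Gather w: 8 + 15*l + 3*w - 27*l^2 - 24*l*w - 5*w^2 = -27*l^2 + 15*l - 5*w^2 + w*(3 - 24*l) + 8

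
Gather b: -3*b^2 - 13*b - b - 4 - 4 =-3*b^2 - 14*b - 8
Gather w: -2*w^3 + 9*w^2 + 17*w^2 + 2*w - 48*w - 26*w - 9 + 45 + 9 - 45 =-2*w^3 + 26*w^2 - 72*w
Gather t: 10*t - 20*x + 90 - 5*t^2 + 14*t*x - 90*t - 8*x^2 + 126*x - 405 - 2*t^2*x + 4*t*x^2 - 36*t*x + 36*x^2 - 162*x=t^2*(-2*x - 5) + t*(4*x^2 - 22*x - 80) + 28*x^2 - 56*x - 315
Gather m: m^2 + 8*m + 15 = m^2 + 8*m + 15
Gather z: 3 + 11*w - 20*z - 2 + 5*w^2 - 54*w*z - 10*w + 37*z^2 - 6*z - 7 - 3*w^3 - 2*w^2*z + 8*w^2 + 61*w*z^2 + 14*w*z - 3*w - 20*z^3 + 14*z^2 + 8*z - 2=-3*w^3 + 13*w^2 - 2*w - 20*z^3 + z^2*(61*w + 51) + z*(-2*w^2 - 40*w - 18) - 8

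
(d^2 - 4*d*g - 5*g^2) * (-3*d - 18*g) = -3*d^3 - 6*d^2*g + 87*d*g^2 + 90*g^3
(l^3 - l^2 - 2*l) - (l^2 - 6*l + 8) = l^3 - 2*l^2 + 4*l - 8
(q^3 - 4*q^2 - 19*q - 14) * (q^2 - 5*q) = q^5 - 9*q^4 + q^3 + 81*q^2 + 70*q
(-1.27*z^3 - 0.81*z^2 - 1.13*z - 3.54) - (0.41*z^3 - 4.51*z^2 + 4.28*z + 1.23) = -1.68*z^3 + 3.7*z^2 - 5.41*z - 4.77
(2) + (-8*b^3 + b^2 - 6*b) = -8*b^3 + b^2 - 6*b + 2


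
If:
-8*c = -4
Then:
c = 1/2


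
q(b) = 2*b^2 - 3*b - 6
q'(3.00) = 9.00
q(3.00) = 3.00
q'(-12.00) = -51.00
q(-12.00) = 318.00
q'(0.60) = -0.60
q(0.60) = -7.08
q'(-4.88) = -22.52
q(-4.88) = 56.27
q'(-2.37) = -12.48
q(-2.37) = 12.34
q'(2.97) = 8.88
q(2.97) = 2.73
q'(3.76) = 12.04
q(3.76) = 11.00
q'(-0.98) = -6.92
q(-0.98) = -1.14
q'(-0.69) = -5.76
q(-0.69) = -2.98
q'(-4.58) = -21.32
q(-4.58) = 49.69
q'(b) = 4*b - 3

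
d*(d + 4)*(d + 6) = d^3 + 10*d^2 + 24*d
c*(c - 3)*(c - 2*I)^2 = c^4 - 3*c^3 - 4*I*c^3 - 4*c^2 + 12*I*c^2 + 12*c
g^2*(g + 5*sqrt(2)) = g^3 + 5*sqrt(2)*g^2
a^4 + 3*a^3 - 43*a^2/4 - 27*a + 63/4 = (a - 3)*(a - 1/2)*(a + 3)*(a + 7/2)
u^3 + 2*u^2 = u^2*(u + 2)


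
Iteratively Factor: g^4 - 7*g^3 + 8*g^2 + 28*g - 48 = (g - 2)*(g^3 - 5*g^2 - 2*g + 24) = (g - 4)*(g - 2)*(g^2 - g - 6) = (g - 4)*(g - 2)*(g + 2)*(g - 3)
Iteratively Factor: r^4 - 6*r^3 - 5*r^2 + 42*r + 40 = (r - 5)*(r^3 - r^2 - 10*r - 8) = (r - 5)*(r + 1)*(r^2 - 2*r - 8) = (r - 5)*(r - 4)*(r + 1)*(r + 2)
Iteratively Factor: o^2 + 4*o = (o + 4)*(o)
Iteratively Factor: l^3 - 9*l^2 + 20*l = (l - 4)*(l^2 - 5*l) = (l - 5)*(l - 4)*(l)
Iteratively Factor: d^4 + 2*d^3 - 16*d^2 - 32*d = (d + 4)*(d^3 - 2*d^2 - 8*d) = (d + 2)*(d + 4)*(d^2 - 4*d) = d*(d + 2)*(d + 4)*(d - 4)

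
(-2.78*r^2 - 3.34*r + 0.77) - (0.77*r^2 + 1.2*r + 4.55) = -3.55*r^2 - 4.54*r - 3.78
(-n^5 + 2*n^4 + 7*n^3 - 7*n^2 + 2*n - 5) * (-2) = 2*n^5 - 4*n^4 - 14*n^3 + 14*n^2 - 4*n + 10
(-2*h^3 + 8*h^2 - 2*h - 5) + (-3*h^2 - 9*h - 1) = -2*h^3 + 5*h^2 - 11*h - 6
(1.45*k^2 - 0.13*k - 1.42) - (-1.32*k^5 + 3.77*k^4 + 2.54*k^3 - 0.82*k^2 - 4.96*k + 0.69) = 1.32*k^5 - 3.77*k^4 - 2.54*k^3 + 2.27*k^2 + 4.83*k - 2.11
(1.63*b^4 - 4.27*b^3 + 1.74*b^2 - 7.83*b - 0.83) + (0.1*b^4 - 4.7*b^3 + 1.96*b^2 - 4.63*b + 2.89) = 1.73*b^4 - 8.97*b^3 + 3.7*b^2 - 12.46*b + 2.06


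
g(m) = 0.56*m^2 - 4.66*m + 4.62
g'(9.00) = 5.42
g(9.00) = 8.04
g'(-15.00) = -21.46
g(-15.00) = 200.52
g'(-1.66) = -6.52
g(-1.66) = 13.90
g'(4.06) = -0.11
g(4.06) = -5.07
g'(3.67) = -0.55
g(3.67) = -4.94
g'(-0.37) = -5.07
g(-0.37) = 6.42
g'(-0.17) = -4.85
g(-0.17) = 5.43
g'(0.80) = -3.76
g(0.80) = 1.25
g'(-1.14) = -5.94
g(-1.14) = 10.66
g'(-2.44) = -7.39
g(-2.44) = 19.32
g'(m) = 1.12*m - 4.66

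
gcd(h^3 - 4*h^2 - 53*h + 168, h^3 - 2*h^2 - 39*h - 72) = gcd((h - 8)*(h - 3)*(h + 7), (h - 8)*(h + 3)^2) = h - 8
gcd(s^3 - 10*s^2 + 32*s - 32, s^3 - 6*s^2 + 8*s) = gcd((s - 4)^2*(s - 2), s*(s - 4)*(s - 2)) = s^2 - 6*s + 8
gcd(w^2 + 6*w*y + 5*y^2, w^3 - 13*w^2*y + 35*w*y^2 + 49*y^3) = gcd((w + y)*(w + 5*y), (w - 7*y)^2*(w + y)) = w + y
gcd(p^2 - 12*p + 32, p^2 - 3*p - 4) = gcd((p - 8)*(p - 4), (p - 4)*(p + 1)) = p - 4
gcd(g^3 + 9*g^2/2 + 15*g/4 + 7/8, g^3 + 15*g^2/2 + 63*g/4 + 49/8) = g^2 + 4*g + 7/4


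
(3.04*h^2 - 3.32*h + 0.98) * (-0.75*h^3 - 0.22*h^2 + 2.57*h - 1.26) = -2.28*h^5 + 1.8212*h^4 + 7.8082*h^3 - 12.5784*h^2 + 6.7018*h - 1.2348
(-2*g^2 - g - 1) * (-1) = 2*g^2 + g + 1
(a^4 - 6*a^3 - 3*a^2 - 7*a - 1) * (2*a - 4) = 2*a^5 - 16*a^4 + 18*a^3 - 2*a^2 + 26*a + 4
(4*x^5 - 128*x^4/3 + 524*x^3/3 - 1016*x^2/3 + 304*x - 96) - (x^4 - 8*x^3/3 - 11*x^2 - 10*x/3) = 4*x^5 - 131*x^4/3 + 532*x^3/3 - 983*x^2/3 + 922*x/3 - 96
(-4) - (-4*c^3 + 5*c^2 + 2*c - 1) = 4*c^3 - 5*c^2 - 2*c - 3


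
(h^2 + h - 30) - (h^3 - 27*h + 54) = -h^3 + h^2 + 28*h - 84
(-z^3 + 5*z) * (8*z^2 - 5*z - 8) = -8*z^5 + 5*z^4 + 48*z^3 - 25*z^2 - 40*z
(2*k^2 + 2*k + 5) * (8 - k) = -2*k^3 + 14*k^2 + 11*k + 40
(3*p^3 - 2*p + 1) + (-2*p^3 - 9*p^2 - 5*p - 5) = p^3 - 9*p^2 - 7*p - 4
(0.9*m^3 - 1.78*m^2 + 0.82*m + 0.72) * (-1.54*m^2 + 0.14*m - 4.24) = -1.386*m^5 + 2.8672*m^4 - 5.328*m^3 + 6.5532*m^2 - 3.376*m - 3.0528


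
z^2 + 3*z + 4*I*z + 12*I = (z + 3)*(z + 4*I)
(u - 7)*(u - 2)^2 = u^3 - 11*u^2 + 32*u - 28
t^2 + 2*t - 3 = (t - 1)*(t + 3)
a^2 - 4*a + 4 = (a - 2)^2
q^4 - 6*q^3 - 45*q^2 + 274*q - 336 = (q - 8)*(q - 3)*(q - 2)*(q + 7)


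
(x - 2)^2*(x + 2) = x^3 - 2*x^2 - 4*x + 8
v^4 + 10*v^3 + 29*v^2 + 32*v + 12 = (v + 1)^2*(v + 2)*(v + 6)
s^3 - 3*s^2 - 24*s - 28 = (s - 7)*(s + 2)^2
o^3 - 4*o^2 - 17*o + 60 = (o - 5)*(o - 3)*(o + 4)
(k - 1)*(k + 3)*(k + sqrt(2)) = k^3 + sqrt(2)*k^2 + 2*k^2 - 3*k + 2*sqrt(2)*k - 3*sqrt(2)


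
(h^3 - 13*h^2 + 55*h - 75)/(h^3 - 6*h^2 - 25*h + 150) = (h^2 - 8*h + 15)/(h^2 - h - 30)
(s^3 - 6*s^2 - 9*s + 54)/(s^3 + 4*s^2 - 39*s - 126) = (s - 3)/(s + 7)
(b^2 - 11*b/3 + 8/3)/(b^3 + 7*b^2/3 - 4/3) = (3*b^2 - 11*b + 8)/(3*b^3 + 7*b^2 - 4)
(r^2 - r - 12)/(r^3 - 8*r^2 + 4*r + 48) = (r + 3)/(r^2 - 4*r - 12)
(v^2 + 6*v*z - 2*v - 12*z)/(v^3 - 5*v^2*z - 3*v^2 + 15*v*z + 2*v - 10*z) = (-v - 6*z)/(-v^2 + 5*v*z + v - 5*z)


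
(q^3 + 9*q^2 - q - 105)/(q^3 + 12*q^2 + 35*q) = (q - 3)/q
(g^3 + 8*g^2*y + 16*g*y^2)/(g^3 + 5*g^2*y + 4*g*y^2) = (g + 4*y)/(g + y)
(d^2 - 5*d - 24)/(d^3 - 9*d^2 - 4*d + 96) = 1/(d - 4)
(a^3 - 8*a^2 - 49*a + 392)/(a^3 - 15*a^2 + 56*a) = (a + 7)/a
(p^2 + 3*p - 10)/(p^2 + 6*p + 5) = (p - 2)/(p + 1)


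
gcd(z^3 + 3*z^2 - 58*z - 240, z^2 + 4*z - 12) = z + 6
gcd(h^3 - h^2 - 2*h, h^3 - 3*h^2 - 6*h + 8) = 1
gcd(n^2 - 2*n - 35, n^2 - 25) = n + 5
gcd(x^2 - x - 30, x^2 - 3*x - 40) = x + 5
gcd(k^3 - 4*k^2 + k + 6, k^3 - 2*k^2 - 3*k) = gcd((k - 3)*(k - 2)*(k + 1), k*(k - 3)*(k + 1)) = k^2 - 2*k - 3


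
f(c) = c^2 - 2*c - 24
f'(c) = 2*c - 2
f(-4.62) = 6.58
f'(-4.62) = -11.24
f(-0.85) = -21.58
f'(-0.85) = -3.70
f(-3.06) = -8.52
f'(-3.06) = -8.12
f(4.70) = -11.31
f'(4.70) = 7.40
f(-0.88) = -21.47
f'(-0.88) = -3.76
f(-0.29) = -23.34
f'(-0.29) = -2.58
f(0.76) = -24.94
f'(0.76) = -0.48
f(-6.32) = 28.58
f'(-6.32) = -14.64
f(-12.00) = 144.00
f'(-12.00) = -26.00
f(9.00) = 39.00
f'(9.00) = 16.00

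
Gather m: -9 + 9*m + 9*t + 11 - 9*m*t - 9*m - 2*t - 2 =-9*m*t + 7*t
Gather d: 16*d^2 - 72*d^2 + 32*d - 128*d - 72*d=-56*d^2 - 168*d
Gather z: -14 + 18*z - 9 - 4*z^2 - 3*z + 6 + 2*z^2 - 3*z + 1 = -2*z^2 + 12*z - 16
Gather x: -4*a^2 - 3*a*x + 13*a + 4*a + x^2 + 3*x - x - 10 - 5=-4*a^2 + 17*a + x^2 + x*(2 - 3*a) - 15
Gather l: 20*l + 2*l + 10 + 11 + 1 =22*l + 22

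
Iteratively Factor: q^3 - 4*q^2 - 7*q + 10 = (q - 1)*(q^2 - 3*q - 10) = (q - 5)*(q - 1)*(q + 2)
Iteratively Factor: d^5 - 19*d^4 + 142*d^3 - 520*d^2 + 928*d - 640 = (d - 5)*(d^4 - 14*d^3 + 72*d^2 - 160*d + 128) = (d - 5)*(d - 4)*(d^3 - 10*d^2 + 32*d - 32) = (d - 5)*(d - 4)*(d - 2)*(d^2 - 8*d + 16) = (d - 5)*(d - 4)^2*(d - 2)*(d - 4)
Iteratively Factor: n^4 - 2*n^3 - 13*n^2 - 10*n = (n)*(n^3 - 2*n^2 - 13*n - 10) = n*(n + 1)*(n^2 - 3*n - 10) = n*(n + 1)*(n + 2)*(n - 5)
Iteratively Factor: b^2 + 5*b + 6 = (b + 2)*(b + 3)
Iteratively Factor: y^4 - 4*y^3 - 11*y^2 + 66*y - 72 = (y - 3)*(y^3 - y^2 - 14*y + 24) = (y - 3)*(y + 4)*(y^2 - 5*y + 6) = (y - 3)^2*(y + 4)*(y - 2)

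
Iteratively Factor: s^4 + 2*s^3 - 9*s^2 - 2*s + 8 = (s + 4)*(s^3 - 2*s^2 - s + 2) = (s - 1)*(s + 4)*(s^2 - s - 2) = (s - 2)*(s - 1)*(s + 4)*(s + 1)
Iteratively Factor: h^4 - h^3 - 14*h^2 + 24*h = (h - 3)*(h^3 + 2*h^2 - 8*h) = (h - 3)*(h + 4)*(h^2 - 2*h) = h*(h - 3)*(h + 4)*(h - 2)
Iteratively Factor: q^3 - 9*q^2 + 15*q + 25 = (q - 5)*(q^2 - 4*q - 5) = (q - 5)*(q + 1)*(q - 5)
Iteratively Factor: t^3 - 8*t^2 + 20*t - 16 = (t - 2)*(t^2 - 6*t + 8) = (t - 2)^2*(t - 4)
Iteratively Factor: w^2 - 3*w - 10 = (w + 2)*(w - 5)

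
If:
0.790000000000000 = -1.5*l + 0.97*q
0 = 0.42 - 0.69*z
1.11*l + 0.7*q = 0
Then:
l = -0.26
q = 0.41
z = 0.61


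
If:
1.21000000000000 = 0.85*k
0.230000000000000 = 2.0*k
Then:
No Solution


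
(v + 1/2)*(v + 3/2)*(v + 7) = v^3 + 9*v^2 + 59*v/4 + 21/4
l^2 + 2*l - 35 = (l - 5)*(l + 7)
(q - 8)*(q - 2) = q^2 - 10*q + 16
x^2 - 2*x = x*(x - 2)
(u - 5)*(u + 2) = u^2 - 3*u - 10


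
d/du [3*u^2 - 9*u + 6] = 6*u - 9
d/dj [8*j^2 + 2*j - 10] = 16*j + 2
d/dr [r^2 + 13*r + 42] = 2*r + 13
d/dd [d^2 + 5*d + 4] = 2*d + 5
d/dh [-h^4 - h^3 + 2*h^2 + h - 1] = -4*h^3 - 3*h^2 + 4*h + 1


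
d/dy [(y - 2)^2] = 2*y - 4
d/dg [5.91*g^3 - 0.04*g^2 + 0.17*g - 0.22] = 17.73*g^2 - 0.08*g + 0.17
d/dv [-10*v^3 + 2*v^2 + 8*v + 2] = -30*v^2 + 4*v + 8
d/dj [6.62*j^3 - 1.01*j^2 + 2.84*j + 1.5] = 19.86*j^2 - 2.02*j + 2.84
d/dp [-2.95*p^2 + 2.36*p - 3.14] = 2.36 - 5.9*p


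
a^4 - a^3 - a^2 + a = a*(a - 1)^2*(a + 1)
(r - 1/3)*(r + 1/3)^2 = r^3 + r^2/3 - r/9 - 1/27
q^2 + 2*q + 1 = (q + 1)^2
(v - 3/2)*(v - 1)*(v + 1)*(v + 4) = v^4 + 5*v^3/2 - 7*v^2 - 5*v/2 + 6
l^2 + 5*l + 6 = (l + 2)*(l + 3)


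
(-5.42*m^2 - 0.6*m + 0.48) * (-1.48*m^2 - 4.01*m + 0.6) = 8.0216*m^4 + 22.6222*m^3 - 1.5564*m^2 - 2.2848*m + 0.288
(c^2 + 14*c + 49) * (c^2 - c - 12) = c^4 + 13*c^3 + 23*c^2 - 217*c - 588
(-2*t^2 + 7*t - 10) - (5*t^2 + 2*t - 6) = -7*t^2 + 5*t - 4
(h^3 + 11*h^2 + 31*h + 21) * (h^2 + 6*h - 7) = h^5 + 17*h^4 + 90*h^3 + 130*h^2 - 91*h - 147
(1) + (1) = 2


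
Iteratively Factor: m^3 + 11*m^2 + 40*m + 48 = (m + 4)*(m^2 + 7*m + 12) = (m + 3)*(m + 4)*(m + 4)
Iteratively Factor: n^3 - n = (n - 1)*(n^2 + n) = n*(n - 1)*(n + 1)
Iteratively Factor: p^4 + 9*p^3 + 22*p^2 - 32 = (p - 1)*(p^3 + 10*p^2 + 32*p + 32) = (p - 1)*(p + 4)*(p^2 + 6*p + 8) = (p - 1)*(p + 2)*(p + 4)*(p + 4)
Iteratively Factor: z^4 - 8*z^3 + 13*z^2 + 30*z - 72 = (z + 2)*(z^3 - 10*z^2 + 33*z - 36) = (z - 4)*(z + 2)*(z^2 - 6*z + 9) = (z - 4)*(z - 3)*(z + 2)*(z - 3)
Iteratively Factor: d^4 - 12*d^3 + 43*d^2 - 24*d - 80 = (d - 4)*(d^3 - 8*d^2 + 11*d + 20) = (d - 4)^2*(d^2 - 4*d - 5) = (d - 4)^2*(d + 1)*(d - 5)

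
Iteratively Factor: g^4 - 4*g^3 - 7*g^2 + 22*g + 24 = (g - 4)*(g^3 - 7*g - 6) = (g - 4)*(g + 1)*(g^2 - g - 6) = (g - 4)*(g - 3)*(g + 1)*(g + 2)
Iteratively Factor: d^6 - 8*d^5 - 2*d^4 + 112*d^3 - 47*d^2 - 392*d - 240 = (d + 3)*(d^5 - 11*d^4 + 31*d^3 + 19*d^2 - 104*d - 80) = (d - 4)*(d + 3)*(d^4 - 7*d^3 + 3*d^2 + 31*d + 20) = (d - 4)*(d + 1)*(d + 3)*(d^3 - 8*d^2 + 11*d + 20) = (d - 4)*(d + 1)^2*(d + 3)*(d^2 - 9*d + 20) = (d - 5)*(d - 4)*(d + 1)^2*(d + 3)*(d - 4)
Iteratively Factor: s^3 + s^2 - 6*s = (s - 2)*(s^2 + 3*s) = s*(s - 2)*(s + 3)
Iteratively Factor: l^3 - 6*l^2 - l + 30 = (l + 2)*(l^2 - 8*l + 15) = (l - 5)*(l + 2)*(l - 3)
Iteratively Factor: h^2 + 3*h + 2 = (h + 1)*(h + 2)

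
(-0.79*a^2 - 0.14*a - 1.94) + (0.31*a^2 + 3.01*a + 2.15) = -0.48*a^2 + 2.87*a + 0.21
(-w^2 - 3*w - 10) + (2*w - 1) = -w^2 - w - 11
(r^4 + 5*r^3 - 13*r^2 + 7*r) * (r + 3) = r^5 + 8*r^4 + 2*r^3 - 32*r^2 + 21*r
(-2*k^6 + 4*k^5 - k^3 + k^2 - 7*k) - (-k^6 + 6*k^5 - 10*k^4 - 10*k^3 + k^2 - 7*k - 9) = -k^6 - 2*k^5 + 10*k^4 + 9*k^3 + 9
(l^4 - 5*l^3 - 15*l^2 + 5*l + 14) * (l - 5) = l^5 - 10*l^4 + 10*l^3 + 80*l^2 - 11*l - 70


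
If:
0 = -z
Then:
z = 0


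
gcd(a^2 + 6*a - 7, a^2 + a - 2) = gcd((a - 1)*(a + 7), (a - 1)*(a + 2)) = a - 1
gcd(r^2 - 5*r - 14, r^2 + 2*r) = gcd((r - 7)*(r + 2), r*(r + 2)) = r + 2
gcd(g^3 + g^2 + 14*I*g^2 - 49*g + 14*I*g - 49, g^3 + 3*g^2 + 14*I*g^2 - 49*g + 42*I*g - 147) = g^2 + 14*I*g - 49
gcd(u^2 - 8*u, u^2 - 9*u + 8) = u - 8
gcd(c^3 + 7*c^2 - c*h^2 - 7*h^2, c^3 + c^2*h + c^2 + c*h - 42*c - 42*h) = c^2 + c*h + 7*c + 7*h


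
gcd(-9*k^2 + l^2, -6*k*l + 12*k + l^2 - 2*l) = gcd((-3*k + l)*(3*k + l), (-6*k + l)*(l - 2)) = 1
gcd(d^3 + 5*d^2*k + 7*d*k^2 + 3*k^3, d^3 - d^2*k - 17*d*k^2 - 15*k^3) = d^2 + 4*d*k + 3*k^2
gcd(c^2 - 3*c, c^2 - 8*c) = c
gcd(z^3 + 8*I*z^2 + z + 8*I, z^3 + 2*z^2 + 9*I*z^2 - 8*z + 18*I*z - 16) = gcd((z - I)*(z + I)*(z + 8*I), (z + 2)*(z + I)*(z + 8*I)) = z^2 + 9*I*z - 8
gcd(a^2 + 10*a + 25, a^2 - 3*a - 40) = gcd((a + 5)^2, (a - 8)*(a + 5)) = a + 5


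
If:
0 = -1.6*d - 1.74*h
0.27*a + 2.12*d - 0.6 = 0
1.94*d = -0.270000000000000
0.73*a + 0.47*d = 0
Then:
No Solution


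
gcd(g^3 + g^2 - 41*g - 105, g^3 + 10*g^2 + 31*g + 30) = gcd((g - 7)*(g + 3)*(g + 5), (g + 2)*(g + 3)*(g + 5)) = g^2 + 8*g + 15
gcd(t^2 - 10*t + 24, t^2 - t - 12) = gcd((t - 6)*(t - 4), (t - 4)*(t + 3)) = t - 4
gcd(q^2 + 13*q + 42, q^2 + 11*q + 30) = q + 6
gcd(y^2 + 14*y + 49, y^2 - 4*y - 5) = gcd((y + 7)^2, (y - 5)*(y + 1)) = 1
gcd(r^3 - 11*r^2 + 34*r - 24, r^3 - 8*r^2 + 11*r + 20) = r - 4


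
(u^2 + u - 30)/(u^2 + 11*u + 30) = (u - 5)/(u + 5)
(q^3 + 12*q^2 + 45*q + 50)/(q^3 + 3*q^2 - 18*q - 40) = (q + 5)/(q - 4)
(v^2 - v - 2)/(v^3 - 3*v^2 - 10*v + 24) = (v + 1)/(v^2 - v - 12)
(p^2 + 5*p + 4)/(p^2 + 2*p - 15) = (p^2 + 5*p + 4)/(p^2 + 2*p - 15)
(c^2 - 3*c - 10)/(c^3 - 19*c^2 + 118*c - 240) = (c + 2)/(c^2 - 14*c + 48)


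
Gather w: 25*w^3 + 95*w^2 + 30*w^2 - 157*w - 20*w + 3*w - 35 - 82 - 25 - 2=25*w^3 + 125*w^2 - 174*w - 144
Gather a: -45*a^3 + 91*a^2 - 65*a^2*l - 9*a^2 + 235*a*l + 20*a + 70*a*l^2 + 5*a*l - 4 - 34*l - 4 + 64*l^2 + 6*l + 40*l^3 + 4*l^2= -45*a^3 + a^2*(82 - 65*l) + a*(70*l^2 + 240*l + 20) + 40*l^3 + 68*l^2 - 28*l - 8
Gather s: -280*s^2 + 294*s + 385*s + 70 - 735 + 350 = -280*s^2 + 679*s - 315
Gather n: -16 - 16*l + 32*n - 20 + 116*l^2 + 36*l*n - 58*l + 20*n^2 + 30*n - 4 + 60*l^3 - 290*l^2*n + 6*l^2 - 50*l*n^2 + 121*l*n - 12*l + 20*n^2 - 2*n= 60*l^3 + 122*l^2 - 86*l + n^2*(40 - 50*l) + n*(-290*l^2 + 157*l + 60) - 40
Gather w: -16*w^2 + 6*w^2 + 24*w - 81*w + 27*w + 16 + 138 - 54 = -10*w^2 - 30*w + 100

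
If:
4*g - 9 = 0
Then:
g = 9/4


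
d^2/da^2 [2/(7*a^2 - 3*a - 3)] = 4*(49*a^2 - 21*a - (14*a - 3)^2 - 21)/(-7*a^2 + 3*a + 3)^3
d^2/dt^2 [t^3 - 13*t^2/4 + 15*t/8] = 6*t - 13/2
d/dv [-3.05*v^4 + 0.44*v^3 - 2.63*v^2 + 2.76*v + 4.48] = -12.2*v^3 + 1.32*v^2 - 5.26*v + 2.76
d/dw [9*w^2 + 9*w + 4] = 18*w + 9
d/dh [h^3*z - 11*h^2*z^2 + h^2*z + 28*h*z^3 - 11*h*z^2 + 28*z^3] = z*(3*h^2 - 22*h*z + 2*h + 28*z^2 - 11*z)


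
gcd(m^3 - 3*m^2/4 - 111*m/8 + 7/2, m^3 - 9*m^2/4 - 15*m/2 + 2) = m^2 - 17*m/4 + 1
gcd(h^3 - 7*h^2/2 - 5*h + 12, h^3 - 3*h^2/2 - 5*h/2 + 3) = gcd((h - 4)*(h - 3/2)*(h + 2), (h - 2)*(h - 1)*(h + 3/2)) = 1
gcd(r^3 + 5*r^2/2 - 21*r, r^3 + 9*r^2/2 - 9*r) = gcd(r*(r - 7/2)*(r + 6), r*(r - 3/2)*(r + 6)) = r^2 + 6*r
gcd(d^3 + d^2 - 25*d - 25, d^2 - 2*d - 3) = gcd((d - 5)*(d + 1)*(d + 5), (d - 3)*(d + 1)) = d + 1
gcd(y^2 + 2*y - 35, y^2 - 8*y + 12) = 1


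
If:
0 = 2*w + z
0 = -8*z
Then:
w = 0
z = 0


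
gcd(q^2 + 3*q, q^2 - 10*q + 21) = 1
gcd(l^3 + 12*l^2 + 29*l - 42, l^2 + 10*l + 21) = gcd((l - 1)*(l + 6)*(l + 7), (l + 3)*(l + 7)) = l + 7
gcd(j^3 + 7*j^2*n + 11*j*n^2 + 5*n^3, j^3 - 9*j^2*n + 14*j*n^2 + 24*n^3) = j + n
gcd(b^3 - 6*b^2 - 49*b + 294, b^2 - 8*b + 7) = b - 7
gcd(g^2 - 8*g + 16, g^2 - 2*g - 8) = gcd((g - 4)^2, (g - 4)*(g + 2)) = g - 4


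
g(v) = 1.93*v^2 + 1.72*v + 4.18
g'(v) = 3.86*v + 1.72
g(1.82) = 13.70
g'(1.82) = 8.75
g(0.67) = 6.20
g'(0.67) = 4.31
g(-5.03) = 44.36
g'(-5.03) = -17.70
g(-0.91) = 4.21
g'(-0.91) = -1.79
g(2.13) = 16.60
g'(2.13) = 9.94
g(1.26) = 9.41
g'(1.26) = 6.58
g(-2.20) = 9.74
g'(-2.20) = -6.77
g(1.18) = 8.90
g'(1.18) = 6.27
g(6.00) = 83.98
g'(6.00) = 24.88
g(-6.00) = 63.34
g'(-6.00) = -21.44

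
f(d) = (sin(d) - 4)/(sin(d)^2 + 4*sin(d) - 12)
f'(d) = (-2*sin(d)*cos(d) - 4*cos(d))*(sin(d) - 4)/(sin(d)^2 + 4*sin(d) - 12)^2 + cos(d)/(sin(d)^2 + 4*sin(d) - 12) = (8*sin(d) + cos(d)^2 + 3)*cos(d)/(sin(d)^2 + 4*sin(d) - 12)^2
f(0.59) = 0.36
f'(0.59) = 0.08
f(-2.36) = 0.33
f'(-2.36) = 0.01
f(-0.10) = 0.33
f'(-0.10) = 0.02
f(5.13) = 0.33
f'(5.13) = -0.01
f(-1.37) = 0.33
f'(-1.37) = -0.00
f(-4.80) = 0.43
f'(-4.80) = 0.02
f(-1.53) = 0.33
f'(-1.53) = -0.00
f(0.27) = 0.34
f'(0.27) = 0.05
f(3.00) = 0.34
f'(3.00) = -0.04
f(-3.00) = 0.33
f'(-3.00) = -0.02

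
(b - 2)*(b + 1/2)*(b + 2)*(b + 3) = b^4 + 7*b^3/2 - 5*b^2/2 - 14*b - 6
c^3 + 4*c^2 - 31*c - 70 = (c - 5)*(c + 2)*(c + 7)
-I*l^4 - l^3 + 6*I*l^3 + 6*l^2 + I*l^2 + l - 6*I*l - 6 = (l - 6)*(l + 1)*(l - I)*(-I*l + I)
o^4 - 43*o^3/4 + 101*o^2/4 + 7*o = o*(o - 7)*(o - 4)*(o + 1/4)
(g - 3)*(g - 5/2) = g^2 - 11*g/2 + 15/2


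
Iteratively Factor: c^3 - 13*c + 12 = (c + 4)*(c^2 - 4*c + 3) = (c - 3)*(c + 4)*(c - 1)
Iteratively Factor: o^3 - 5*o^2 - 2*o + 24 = (o - 3)*(o^2 - 2*o - 8) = (o - 4)*(o - 3)*(o + 2)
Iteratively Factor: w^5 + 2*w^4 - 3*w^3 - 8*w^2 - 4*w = (w - 2)*(w^4 + 4*w^3 + 5*w^2 + 2*w) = (w - 2)*(w + 1)*(w^3 + 3*w^2 + 2*w) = w*(w - 2)*(w + 1)*(w^2 + 3*w + 2) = w*(w - 2)*(w + 1)^2*(w + 2)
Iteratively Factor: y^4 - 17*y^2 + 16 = (y - 1)*(y^3 + y^2 - 16*y - 16) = (y - 1)*(y + 1)*(y^2 - 16) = (y - 1)*(y + 1)*(y + 4)*(y - 4)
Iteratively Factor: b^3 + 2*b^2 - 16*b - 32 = (b - 4)*(b^2 + 6*b + 8) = (b - 4)*(b + 4)*(b + 2)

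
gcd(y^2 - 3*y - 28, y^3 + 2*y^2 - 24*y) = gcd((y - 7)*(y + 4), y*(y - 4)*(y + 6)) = 1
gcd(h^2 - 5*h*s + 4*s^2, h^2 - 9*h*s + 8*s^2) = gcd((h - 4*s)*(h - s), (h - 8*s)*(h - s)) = -h + s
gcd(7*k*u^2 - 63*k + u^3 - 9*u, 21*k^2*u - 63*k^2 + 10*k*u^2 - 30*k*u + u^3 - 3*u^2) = 7*k*u - 21*k + u^2 - 3*u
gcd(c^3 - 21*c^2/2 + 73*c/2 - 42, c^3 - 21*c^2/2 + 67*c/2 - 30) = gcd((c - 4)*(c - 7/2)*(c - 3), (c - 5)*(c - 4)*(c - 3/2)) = c - 4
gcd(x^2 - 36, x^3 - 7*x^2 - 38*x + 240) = x + 6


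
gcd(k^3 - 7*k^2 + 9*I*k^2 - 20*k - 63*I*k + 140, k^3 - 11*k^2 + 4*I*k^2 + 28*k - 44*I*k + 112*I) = k^2 + k*(-7 + 4*I) - 28*I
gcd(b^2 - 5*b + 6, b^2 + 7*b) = 1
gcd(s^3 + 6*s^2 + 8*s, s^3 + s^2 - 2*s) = s^2 + 2*s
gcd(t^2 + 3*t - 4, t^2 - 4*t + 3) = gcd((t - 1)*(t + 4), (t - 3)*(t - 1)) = t - 1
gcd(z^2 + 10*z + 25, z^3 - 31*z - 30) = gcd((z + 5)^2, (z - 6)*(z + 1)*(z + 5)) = z + 5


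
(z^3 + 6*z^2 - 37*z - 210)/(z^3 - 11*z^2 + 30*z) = (z^2 + 12*z + 35)/(z*(z - 5))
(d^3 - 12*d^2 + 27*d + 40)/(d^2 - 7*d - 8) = d - 5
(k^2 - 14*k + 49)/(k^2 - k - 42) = (k - 7)/(k + 6)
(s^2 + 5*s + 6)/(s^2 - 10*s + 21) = (s^2 + 5*s + 6)/(s^2 - 10*s + 21)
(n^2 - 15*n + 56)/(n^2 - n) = (n^2 - 15*n + 56)/(n*(n - 1))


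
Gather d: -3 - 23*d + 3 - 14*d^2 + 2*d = -14*d^2 - 21*d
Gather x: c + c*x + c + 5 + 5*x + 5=2*c + x*(c + 5) + 10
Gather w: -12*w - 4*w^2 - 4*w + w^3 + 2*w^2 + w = w^3 - 2*w^2 - 15*w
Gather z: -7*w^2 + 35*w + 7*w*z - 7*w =-7*w^2 + 7*w*z + 28*w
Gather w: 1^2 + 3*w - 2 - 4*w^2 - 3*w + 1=-4*w^2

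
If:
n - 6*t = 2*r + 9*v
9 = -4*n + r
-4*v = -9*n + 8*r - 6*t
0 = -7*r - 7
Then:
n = -5/2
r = -1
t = 257/156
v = -15/13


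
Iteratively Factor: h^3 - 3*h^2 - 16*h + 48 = (h - 4)*(h^2 + h - 12) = (h - 4)*(h - 3)*(h + 4)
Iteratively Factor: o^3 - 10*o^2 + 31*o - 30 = (o - 5)*(o^2 - 5*o + 6) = (o - 5)*(o - 3)*(o - 2)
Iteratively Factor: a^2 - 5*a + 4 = (a - 1)*(a - 4)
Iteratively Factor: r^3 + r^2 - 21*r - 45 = (r - 5)*(r^2 + 6*r + 9) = (r - 5)*(r + 3)*(r + 3)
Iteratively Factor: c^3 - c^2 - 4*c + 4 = (c - 1)*(c^2 - 4) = (c - 1)*(c + 2)*(c - 2)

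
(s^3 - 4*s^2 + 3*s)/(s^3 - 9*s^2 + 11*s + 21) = s*(s - 1)/(s^2 - 6*s - 7)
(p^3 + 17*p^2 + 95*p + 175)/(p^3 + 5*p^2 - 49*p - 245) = (p + 5)/(p - 7)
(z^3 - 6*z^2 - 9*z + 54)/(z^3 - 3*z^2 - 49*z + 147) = (z^2 - 3*z - 18)/(z^2 - 49)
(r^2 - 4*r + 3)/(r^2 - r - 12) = (-r^2 + 4*r - 3)/(-r^2 + r + 12)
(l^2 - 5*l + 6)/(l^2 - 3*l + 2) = (l - 3)/(l - 1)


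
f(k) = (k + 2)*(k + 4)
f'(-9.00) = -12.00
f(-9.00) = 35.00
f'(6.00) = 18.00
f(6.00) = 80.00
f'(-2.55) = 0.90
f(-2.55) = -0.80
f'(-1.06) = 3.88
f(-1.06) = 2.76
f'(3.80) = 13.60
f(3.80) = 45.24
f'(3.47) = 12.94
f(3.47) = 40.86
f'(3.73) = 13.46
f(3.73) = 44.29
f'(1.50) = 9.00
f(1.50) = 19.25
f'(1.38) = 8.76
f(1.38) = 18.18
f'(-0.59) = 4.82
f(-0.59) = 4.81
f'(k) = 2*k + 6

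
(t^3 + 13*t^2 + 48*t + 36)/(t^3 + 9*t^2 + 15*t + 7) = (t^2 + 12*t + 36)/(t^2 + 8*t + 7)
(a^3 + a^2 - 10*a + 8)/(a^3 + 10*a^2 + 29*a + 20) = (a^2 - 3*a + 2)/(a^2 + 6*a + 5)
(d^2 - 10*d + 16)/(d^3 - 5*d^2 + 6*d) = (d - 8)/(d*(d - 3))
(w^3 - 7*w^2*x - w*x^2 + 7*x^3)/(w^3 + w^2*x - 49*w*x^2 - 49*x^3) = (w - x)/(w + 7*x)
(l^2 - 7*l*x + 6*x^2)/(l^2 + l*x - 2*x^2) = (l - 6*x)/(l + 2*x)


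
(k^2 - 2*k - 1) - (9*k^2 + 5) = -8*k^2 - 2*k - 6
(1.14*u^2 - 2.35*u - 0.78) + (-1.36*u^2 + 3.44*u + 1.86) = -0.22*u^2 + 1.09*u + 1.08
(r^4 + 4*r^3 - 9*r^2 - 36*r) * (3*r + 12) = 3*r^5 + 24*r^4 + 21*r^3 - 216*r^2 - 432*r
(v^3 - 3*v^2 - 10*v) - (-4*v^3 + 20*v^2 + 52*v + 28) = 5*v^3 - 23*v^2 - 62*v - 28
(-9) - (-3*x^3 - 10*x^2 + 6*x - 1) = 3*x^3 + 10*x^2 - 6*x - 8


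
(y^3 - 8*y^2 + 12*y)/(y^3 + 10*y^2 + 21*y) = (y^2 - 8*y + 12)/(y^2 + 10*y + 21)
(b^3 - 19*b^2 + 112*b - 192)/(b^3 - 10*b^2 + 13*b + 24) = (b - 8)/(b + 1)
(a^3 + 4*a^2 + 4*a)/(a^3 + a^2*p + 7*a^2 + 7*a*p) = (a^2 + 4*a + 4)/(a^2 + a*p + 7*a + 7*p)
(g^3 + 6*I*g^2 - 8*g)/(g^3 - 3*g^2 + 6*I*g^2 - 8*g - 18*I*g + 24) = g/(g - 3)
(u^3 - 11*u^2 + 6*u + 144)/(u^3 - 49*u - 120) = (u - 6)/(u + 5)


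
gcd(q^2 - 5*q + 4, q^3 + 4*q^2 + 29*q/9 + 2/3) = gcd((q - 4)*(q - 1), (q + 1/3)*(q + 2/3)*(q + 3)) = 1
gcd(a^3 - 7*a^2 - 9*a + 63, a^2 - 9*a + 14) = a - 7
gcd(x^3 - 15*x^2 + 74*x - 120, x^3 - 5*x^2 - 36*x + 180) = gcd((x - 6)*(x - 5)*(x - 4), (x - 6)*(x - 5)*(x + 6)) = x^2 - 11*x + 30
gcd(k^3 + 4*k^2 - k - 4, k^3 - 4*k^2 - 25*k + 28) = k^2 + 3*k - 4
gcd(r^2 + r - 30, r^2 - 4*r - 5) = r - 5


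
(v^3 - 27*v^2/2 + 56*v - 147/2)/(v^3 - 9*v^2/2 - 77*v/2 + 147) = (v - 3)/(v + 6)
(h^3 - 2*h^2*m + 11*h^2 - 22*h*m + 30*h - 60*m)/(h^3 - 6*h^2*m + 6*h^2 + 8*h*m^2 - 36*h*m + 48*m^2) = (h + 5)/(h - 4*m)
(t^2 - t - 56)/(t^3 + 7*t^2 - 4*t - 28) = (t - 8)/(t^2 - 4)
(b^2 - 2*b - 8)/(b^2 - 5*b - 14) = (b - 4)/(b - 7)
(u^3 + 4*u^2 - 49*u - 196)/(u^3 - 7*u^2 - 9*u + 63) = (u^2 + 11*u + 28)/(u^2 - 9)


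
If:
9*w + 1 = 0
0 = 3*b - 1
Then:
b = 1/3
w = -1/9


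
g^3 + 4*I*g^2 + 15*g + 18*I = (g - 3*I)*(g + I)*(g + 6*I)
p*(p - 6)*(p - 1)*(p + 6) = p^4 - p^3 - 36*p^2 + 36*p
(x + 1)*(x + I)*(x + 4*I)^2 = x^4 + x^3 + 9*I*x^3 - 24*x^2 + 9*I*x^2 - 24*x - 16*I*x - 16*I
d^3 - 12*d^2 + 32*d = d*(d - 8)*(d - 4)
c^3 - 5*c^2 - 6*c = c*(c - 6)*(c + 1)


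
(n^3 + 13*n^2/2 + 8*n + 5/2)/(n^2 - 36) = (2*n^3 + 13*n^2 + 16*n + 5)/(2*(n^2 - 36))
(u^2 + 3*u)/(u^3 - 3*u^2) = (u + 3)/(u*(u - 3))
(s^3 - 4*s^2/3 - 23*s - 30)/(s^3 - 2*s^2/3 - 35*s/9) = 3*(s^2 - 3*s - 18)/(s*(3*s - 7))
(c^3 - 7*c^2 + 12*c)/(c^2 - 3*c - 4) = c*(c - 3)/(c + 1)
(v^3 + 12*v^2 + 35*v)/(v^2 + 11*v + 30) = v*(v + 7)/(v + 6)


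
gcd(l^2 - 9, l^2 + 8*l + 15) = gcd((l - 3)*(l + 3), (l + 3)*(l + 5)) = l + 3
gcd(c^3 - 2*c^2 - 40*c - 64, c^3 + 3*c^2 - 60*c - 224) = c^2 - 4*c - 32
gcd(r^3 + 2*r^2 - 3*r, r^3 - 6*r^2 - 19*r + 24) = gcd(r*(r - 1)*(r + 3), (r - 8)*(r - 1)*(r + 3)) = r^2 + 2*r - 3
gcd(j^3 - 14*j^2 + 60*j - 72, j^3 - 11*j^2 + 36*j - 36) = j^2 - 8*j + 12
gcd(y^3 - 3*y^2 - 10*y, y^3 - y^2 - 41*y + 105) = y - 5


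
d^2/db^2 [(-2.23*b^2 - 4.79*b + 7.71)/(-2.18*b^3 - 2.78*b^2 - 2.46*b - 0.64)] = (21.195704*b^6 + 136.583976*b^5 - 337.270416*b^4 - 799.007688*b^3 - 709.600704*b^2 - 302.955144*b - 79.136344)/(10.360232*b^9 + 39.635016*b^8 + 85.616448*b^7 + 120.061064*b^6 + 119.884992*b^5 + 85.902024*b^4 + 43.826712*b^3 + 15.035136*b^2 + 3.022848*b + 0.262144)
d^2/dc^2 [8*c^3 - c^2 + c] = 48*c - 2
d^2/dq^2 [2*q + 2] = 0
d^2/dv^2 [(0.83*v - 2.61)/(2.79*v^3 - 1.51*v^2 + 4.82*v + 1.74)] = (38.764818*v^5 - 264.778254*v^4 + 157.392322*v^3 - 294.65073*v^2 + 203.0841*v - 148.910244)/(21.717639*v^9 - 35.261973*v^8 + 131.642523*v^7 - 84.647017*v^6 + 183.442758*v^5 + 47.054382*v^4 + 61.336772*v^3 + 107.5581*v^2 + 43.779096*v + 5.268024)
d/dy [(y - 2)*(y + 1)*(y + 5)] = 3*y^2 + 8*y - 7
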